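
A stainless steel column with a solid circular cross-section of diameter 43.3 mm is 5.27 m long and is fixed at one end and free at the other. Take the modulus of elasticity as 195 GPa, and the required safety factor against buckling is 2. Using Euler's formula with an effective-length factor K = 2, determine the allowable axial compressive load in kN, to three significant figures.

I = πd⁴/64 = π×43.3⁴/64 = 172600 mm⁴.
Effective length L_e = KL = 2×5.27 m = 10540 mm.
Euler critical load P_cr = π²EI/L_e² = π²×195000×172600/10540² = 2989 N.
P_allow = P_cr/n = 2989/2 = 1495 N.

P_allow = 1.49 kN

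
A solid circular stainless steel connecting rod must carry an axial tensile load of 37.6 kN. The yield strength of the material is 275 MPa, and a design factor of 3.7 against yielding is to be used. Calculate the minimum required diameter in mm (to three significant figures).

d = 25.4 mm

Allowable stress σ_allow = 275/3.7 = 74.32 MPa.
Required area A = F/σ_allow = 37600/74.32 = 505.9 mm².
A = πd²/4 → d = √(4A/π) = 25.38 mm.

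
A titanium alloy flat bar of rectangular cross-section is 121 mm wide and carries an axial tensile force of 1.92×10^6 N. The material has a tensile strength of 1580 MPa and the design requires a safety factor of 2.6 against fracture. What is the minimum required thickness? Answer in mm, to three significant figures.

t = 26.1 mm

σ_allow = 1580/2.6 = 607.7 MPa.
Required area A = F/σ_allow = 1920000/607.7 = 3159 mm².
t = A/w = 3159/121 = 26.11 mm.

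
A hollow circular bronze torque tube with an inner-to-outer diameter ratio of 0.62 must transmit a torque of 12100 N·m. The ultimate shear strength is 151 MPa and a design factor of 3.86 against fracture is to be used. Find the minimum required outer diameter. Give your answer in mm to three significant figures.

d_o = 123 mm

τ_allow = 151/3.86 = 39.12 MPa.
For a hollow shaft τ = 16T/[πd_o³(1−k⁴)] with k = 0.62, so 1−k⁴ = 0.8522.
d_o³ = 16T/[π τ_allow (1−k⁴)] = 16×1.2100×10^7/(π×39.12×0.8522) = 1.848×10^6 mm³.
d_o = 122.7 mm.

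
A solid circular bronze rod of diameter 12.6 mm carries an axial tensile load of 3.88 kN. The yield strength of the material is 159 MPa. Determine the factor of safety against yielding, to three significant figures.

A = πd²/4 = 124.7 mm².
σ = F/A = 3880.0/124.7 = 31.12 MPa.
n = 159/31.12 = 5.110.

n = 5.11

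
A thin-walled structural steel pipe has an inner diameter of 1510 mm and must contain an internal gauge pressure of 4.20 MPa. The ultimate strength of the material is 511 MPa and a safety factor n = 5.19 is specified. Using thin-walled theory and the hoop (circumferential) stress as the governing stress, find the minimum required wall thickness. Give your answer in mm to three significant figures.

σ_allow = 511/5.19 = 98.46 MPa.
Hoop stress σ_h = pD/(2t), so t = pD/(2σ_allow) = 4.20×1510/(2×98.46) = 32.21 mm.

t = 32.2 mm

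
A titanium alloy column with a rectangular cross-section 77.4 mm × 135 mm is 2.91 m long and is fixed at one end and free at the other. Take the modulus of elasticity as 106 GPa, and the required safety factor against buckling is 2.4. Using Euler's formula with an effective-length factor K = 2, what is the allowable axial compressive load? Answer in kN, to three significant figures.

Buckling occurs about the weak axis: I_min = h·b³/12 = 135×77.4³/12 = 5.216×10^6 mm⁴ (b = 77.4 mm is the smaller dimension).
Effective length L_e = KL = 2×2.91 m = 5820 mm.
Euler critical load P_cr = π²EI/L_e² = π²×106000×5.216×10^6/5820² = 161100 N.
P_allow = P_cr/n = 161100/2.4 = 67130 N.

P_allow = 67.1 kN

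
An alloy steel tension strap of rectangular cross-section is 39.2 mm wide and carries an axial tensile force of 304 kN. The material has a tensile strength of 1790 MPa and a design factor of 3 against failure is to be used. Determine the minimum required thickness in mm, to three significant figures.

σ_allow = 1790/3 = 596.7 MPa.
Required area A = F/σ_allow = 304000/596.7 = 509.5 mm².
t = A/w = 509.5/39.2 = 13.00 mm.

t = 13.0 mm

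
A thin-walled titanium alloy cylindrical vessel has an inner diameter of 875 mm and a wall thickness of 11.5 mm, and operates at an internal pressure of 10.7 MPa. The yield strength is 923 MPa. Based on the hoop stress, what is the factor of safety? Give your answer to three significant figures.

σ_h = pD/(2t) = 10.7×875/(2×11.5) = 407.1 MPa.
n = 923/407.1 = 2.267.

n = 2.27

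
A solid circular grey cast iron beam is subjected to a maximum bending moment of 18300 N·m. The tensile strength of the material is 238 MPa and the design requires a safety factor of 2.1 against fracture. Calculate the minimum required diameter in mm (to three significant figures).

d = 118 mm

σ_allow = 238/2.1 = 113.3 MPa.
For a solid circular section σ = 32M/(πd³), so d³ = 32M/(π σ_allow) = 32×1.8300×10^7/(π×113.3) = 1.645×10^6 mm³.
d = 118.0 mm.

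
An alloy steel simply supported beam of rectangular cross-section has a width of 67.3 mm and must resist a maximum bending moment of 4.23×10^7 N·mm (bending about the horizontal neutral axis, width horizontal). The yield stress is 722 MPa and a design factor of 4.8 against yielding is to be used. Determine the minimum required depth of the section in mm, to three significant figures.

σ_allow = 722/4.8 = 150.4 MPa.
For a rectangular section σ = 6M/(bh²), so h² = 6M/(b σ_allow) = 6×4.2300×10^7/(67.3×150.4) = 25070 mm².
h = 158.3 mm.

h = 158 mm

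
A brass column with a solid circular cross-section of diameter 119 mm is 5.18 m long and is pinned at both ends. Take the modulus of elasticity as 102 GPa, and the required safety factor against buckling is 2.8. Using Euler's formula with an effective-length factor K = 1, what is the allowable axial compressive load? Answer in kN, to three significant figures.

P_allow = 132 kN

I = πd⁴/64 = π×119⁴/64 = 9.844×10^6 mm⁴.
Effective length L_e = KL = 1×5.18 m = 5180 mm.
Euler critical load P_cr = π²EI/L_e² = π²×102000×9.844×10^6/5180² = 369300 N.
P_allow = P_cr/n = 369300/2.8 = 131900 N.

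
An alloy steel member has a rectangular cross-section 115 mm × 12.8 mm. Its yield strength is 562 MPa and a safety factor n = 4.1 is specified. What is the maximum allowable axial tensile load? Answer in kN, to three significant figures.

σ_allow = 562/4.1 = 137.1 MPa.
A = 115×12.8 = 1472 mm².
F_allow = σ_allow × A = 137.1×1472 = 201800 N.

F_allow = 202 kN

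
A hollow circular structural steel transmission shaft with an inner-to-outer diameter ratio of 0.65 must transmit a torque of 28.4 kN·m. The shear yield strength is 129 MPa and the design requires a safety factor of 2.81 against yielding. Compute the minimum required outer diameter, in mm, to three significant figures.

d_o = 157 mm

τ_allow = 129/2.81 = 45.91 MPa.
For a hollow shaft τ = 16T/[πd_o³(1−k⁴)] with k = 0.65, so 1−k⁴ = 0.8215.
d_o³ = 16T/[π τ_allow (1−k⁴)] = 16×2.8400×10^7/(π×45.91×0.8215) = 3.835×10^6 mm³.
d_o = 156.5 mm.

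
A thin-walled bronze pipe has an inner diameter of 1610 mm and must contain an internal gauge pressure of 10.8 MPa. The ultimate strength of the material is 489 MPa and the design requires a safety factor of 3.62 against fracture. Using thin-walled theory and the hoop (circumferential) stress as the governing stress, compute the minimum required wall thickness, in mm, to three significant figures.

σ_allow = 489/3.62 = 135.1 MPa.
Hoop stress σ_h = pD/(2t), so t = pD/(2σ_allow) = 10.8×1610/(2×135.1) = 64.36 mm.

t = 64.4 mm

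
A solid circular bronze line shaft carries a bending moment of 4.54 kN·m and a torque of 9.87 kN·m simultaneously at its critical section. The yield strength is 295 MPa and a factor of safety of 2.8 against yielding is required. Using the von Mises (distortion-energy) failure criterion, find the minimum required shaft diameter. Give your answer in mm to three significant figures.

d = 97.8 mm

σ_allow = σ_y/n = 295/2.8 = 105.4 MPa.
For a solid shaft σ_b = 32M/(πd³) and τ = 16T/(πd³), so the von Mises stress is σ' = (16/πd³)·√(4M²+3T²).
√(4M²+3T²) = √(4×(4.540×10^6)² + 3×(9.870×10^6)²) = 1.936×10^7 N·mm.
d³ = 16×1.936×10^7/(π×105.4) = 935700 mm³.
d = 97.81 mm.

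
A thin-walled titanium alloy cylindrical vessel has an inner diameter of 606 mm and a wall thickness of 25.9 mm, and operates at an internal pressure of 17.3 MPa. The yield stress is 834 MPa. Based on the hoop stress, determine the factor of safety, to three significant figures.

σ_h = pD/(2t) = 17.3×606/(2×25.9) = 202.4 MPa.
n = 834/202.4 = 4.121.

n = 4.12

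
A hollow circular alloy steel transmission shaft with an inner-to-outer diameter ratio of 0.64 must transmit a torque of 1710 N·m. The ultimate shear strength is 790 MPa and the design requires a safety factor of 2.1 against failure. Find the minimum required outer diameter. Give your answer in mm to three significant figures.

d_o = 30.3 mm

τ_allow = 790/2.1 = 376.2 MPa.
For a hollow shaft τ = 16T/[πd_o³(1−k⁴)] with k = 0.64, so 1−k⁴ = 0.8322.
d_o³ = 16T/[π τ_allow (1−k⁴)] = 16×1710000/(π×376.2×0.8322) = 27820 mm³.
d_o = 30.30 mm.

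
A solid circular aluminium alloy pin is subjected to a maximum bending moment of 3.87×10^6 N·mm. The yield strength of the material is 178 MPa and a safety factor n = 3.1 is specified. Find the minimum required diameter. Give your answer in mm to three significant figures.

d = 88.2 mm

σ_allow = 178/3.1 = 57.42 MPa.
For a solid circular section σ = 32M/(πd³), so d³ = 32M/(π σ_allow) = 32×3870000/(π×57.42) = 686500 mm³.
d = 88.22 mm.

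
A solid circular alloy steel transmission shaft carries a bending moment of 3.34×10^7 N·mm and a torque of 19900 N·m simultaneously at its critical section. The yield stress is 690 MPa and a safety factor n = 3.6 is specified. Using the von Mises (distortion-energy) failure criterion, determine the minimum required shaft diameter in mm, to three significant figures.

σ_allow = σ_y/n = 690/3.6 = 191.7 MPa.
For a solid shaft σ_b = 32M/(πd³) and τ = 16T/(πd³), so the von Mises stress is σ' = (16/πd³)·√(4M²+3T²).
√(4M²+3T²) = √(4×(3.340×10^7)² + 3×(1.990×10^7)²) = 7.517×10^7 N·mm.
d³ = 16×7.517×10^7/(π×191.7) = 1.997×10^6 mm³.
d = 125.9 mm.

d = 126 mm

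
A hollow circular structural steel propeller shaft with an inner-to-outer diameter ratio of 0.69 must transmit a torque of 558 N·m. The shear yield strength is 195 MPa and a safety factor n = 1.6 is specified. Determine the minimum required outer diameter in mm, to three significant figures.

d_o = 31.1 mm

τ_allow = 195/1.6 = 121.9 MPa.
For a hollow shaft τ = 16T/[πd_o³(1−k⁴)] with k = 0.69, so 1−k⁴ = 0.7733.
d_o³ = 16T/[π τ_allow (1−k⁴)] = 16×558000/(π×121.9×0.7733) = 30150 mm³.
d_o = 31.12 mm.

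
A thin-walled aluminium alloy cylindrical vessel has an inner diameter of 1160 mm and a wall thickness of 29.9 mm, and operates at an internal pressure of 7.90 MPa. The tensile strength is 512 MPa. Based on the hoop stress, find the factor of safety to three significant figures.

σ_h = pD/(2t) = 7.90×1160/(2×29.9) = 153.2 MPa.
n = 512/153.2 = 3.341.

n = 3.34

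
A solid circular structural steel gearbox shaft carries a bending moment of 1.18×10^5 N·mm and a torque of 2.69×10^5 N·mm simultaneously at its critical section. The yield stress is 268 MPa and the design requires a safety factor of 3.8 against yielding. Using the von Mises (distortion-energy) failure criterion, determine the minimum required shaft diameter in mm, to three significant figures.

d = 33.5 mm

σ_allow = σ_y/n = 268/3.8 = 70.53 MPa.
For a solid shaft σ_b = 32M/(πd³) and τ = 16T/(πd³), so the von Mises stress is σ' = (16/πd³)·√(4M²+3T²).
√(4M²+3T²) = √(4×(118000)² + 3×(269000)²) = 522300 N·mm.
d³ = 16×522300/(π×70.53) = 37720 mm³.
d = 33.54 mm.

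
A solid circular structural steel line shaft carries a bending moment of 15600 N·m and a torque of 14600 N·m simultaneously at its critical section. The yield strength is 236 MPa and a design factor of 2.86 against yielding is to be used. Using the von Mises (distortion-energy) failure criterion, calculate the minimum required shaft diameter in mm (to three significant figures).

d = 135 mm

σ_allow = σ_y/n = 236/2.86 = 82.52 MPa.
For a solid shaft σ_b = 32M/(πd³) and τ = 16T/(πd³), so the von Mises stress is σ' = (16/πd³)·√(4M²+3T²).
√(4M²+3T²) = √(4×(1.560×10^7)² + 3×(1.460×10^7)²) = 4.016×10^7 N·mm.
d³ = 16×4.016×10^7/(π×82.52) = 2.479×10^6 mm³.
d = 135.3 mm.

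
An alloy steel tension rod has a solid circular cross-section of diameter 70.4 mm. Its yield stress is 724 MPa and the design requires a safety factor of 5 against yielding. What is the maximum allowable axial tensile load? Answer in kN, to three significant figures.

σ_allow = 724/5 = 144.8 MPa.
A = πd²/4 = π×70.4²/4 = 3893 mm².
F_allow = σ_allow × A = 144.8×3893 = 563600 N.

F_allow = 564 kN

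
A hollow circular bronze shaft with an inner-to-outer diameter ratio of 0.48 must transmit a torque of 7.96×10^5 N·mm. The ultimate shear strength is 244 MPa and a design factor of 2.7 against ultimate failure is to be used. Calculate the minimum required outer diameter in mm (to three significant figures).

d_o = 36.2 mm

τ_allow = 244/2.7 = 90.37 MPa.
For a hollow shaft τ = 16T/[πd_o³(1−k⁴)] with k = 0.48, so 1−k⁴ = 0.9469.
d_o³ = 16T/[π τ_allow (1−k⁴)] = 16×796000/(π×90.37×0.9469) = 47370 mm³.
d_o = 36.18 mm.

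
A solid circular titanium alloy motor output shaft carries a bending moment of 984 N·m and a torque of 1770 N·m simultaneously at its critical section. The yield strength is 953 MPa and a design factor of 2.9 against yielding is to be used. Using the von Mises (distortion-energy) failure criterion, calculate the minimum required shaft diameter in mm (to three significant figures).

σ_allow = σ_y/n = 953/2.9 = 328.6 MPa.
For a solid shaft σ_b = 32M/(πd³) and τ = 16T/(πd³), so the von Mises stress is σ' = (16/πd³)·√(4M²+3T²).
√(4M²+3T²) = √(4×(984000)² + 3×(1.770×10^6)²) = 3.643×10^6 N·mm.
d³ = 16×3.643×10^6/(π×328.6) = 56460 mm³.
d = 38.36 mm.

d = 38.4 mm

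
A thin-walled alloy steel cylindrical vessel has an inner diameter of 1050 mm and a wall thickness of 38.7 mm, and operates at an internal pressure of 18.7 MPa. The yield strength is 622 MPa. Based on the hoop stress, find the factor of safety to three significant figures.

σ_h = pD/(2t) = 18.7×1050/(2×38.7) = 253.7 MPa.
n = 622/253.7 = 2.452.

n = 2.45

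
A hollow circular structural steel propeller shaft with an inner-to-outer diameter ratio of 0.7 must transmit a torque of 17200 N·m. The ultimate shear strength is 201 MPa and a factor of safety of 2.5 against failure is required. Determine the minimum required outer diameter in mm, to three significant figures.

d_o = 113 mm

τ_allow = 201/2.5 = 80.40 MPa.
For a hollow shaft τ = 16T/[πd_o³(1−k⁴)] with k = 0.7, so 1−k⁴ = 0.7599.
d_o³ = 16T/[π τ_allow (1−k⁴)] = 16×1.7200×10^7/(π×80.40×0.7599) = 1.434×10^6 mm³.
d_o = 112.8 mm.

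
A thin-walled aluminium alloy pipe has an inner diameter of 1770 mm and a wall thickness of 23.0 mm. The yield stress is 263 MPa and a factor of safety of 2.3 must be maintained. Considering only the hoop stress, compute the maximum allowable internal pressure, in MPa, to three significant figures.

σ_allow = 263/2.3 = 114.3 MPa.
σ_h = pD/(2t) → p_allow = 2σ_allow t/D = 2×114.3×23.0/1770 = 2.972 MPa.

p_allow = 2.97 MPa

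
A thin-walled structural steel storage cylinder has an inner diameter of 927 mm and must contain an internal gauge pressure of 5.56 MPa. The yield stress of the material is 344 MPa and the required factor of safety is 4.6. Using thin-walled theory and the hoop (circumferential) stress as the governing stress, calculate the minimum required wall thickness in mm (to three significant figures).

σ_allow = 344/4.6 = 74.78 MPa.
Hoop stress σ_h = pD/(2t), so t = pD/(2σ_allow) = 5.56×927/(2×74.78) = 34.46 mm.

t = 34.5 mm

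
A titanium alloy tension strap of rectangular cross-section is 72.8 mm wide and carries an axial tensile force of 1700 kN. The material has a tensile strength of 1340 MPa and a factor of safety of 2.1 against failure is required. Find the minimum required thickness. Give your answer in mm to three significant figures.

t = 36.6 mm

σ_allow = 1340/2.1 = 638.1 MPa.
Required area A = F/σ_allow = 1700000/638.1 = 2664 mm².
t = A/w = 2664/72.8 = 36.60 mm.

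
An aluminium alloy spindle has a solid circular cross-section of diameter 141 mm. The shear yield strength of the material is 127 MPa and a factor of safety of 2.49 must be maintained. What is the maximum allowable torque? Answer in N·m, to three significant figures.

τ_allow = 127/2.49 = 51.00 MPa.
For a solid shaft T_allow = τ_allow·πd³/16; πd³/16 = π×141³/16 = 550400 mm³.
T_allow = 51.00×550400 = 2.807×10^7 N·mm = 28070 N·m.

T_allow = 28100 N·m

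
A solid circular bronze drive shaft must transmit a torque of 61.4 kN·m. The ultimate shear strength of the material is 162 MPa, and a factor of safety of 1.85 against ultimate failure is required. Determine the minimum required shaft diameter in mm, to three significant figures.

Allowable shear stress τ_allow = 162/1.85 = 87.57 MPa.
For a solid shaft τ = 16T/(πd³), so d³ = 16T/(π τ_allow) = 16×6.1400×10^7/(π×87.57) = 3.571×10^6 mm³.
d = (3.571×10^6)^(1/3) = 152.8 mm.

d = 153 mm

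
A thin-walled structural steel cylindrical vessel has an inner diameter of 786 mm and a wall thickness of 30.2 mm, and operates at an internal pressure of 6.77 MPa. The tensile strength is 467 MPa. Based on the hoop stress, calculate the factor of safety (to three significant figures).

n = 5.30

σ_h = pD/(2t) = 6.77×786/(2×30.2) = 88.10 MPa.
n = 467/88.10 = 5.301.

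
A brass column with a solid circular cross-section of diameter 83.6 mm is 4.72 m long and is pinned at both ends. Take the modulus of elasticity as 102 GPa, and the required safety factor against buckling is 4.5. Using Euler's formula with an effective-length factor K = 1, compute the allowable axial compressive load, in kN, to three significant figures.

I = πd⁴/64 = π×83.6⁴/64 = 2.398×10^6 mm⁴.
Effective length L_e = KL = 1×4.72 m = 4720 mm.
Euler critical load P_cr = π²EI/L_e² = π²×102000×2.398×10^6/4720² = 108300 N.
P_allow = P_cr/n = 108300/4.5 = 24080 N.

P_allow = 24.1 kN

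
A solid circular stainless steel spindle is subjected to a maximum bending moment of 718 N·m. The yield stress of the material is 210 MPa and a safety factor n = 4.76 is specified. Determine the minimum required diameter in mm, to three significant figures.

σ_allow = 210/4.76 = 44.12 MPa.
For a solid circular section σ = 32M/(πd³), so d³ = 32M/(π σ_allow) = 32×718000/(π×44.12) = 165800 mm³.
d = 54.93 mm.

d = 54.9 mm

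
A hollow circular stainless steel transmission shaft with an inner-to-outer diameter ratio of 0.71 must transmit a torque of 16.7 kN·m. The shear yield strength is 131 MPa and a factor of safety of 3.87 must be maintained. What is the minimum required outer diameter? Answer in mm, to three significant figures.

d_o = 150 mm

τ_allow = 131/3.87 = 33.85 MPa.
For a hollow shaft τ = 16T/[πd_o³(1−k⁴)] with k = 0.71, so 1−k⁴ = 0.7459.
d_o³ = 16T/[π τ_allow (1−k⁴)] = 16×1.6700×10^7/(π×33.85×0.7459) = 3.369×10^6 mm³.
d_o = 149.9 mm.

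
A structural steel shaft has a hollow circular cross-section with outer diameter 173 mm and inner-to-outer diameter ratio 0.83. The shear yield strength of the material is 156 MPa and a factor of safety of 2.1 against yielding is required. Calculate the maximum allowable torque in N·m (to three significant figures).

τ_allow = 156/2.1 = 74.29 MPa.
For a hollow shaft T_allow = τ_allow·πd_o³(1−k⁴)/16 with 1−k⁴ = 0.5254, so πd_o³(1−k⁴)/16 = 534200 mm³.
T_allow = 74.29×534200 = 3.968×10^7 N·mm = 39680 N·m.

T_allow = 39700 N·m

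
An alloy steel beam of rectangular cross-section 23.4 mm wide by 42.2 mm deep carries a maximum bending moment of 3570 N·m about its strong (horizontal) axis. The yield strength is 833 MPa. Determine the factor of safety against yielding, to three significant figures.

n = 1.62

Section modulus S = bh²/6 = 23.4×42.2²/6 = 6945 mm³.
σ = M/S = 3570000/6945 = 514.0 MPa.
n = 833/514.0 = 1.621.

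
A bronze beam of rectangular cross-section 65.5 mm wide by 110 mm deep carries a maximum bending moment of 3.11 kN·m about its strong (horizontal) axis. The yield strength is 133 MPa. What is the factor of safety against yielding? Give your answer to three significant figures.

n = 5.65

Section modulus S = bh²/6 = 65.5×110²/6 = 132100 mm³.
σ = M/S = 3110000/132100 = 23.54 MPa.
n = 133/23.54 = 5.649.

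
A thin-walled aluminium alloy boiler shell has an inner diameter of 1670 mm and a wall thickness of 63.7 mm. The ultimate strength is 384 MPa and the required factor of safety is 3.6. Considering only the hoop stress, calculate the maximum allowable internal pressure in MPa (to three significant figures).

σ_allow = 384/3.6 = 106.7 MPa.
σ_h = pD/(2t) → p_allow = 2σ_allow t/D = 2×106.7×63.7/1670 = 8.137 MPa.

p_allow = 8.14 MPa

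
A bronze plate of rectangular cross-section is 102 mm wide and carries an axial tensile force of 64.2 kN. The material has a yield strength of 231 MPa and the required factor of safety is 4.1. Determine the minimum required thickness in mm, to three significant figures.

t = 11.2 mm

σ_allow = 231/4.1 = 56.34 MPa.
Required area A = F/σ_allow = 64200/56.34 = 1139 mm².
t = A/w = 1139/102 = 11.17 mm.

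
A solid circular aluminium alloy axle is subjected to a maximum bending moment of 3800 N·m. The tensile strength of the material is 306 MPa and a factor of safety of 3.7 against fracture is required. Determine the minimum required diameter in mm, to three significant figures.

σ_allow = 306/3.7 = 82.70 MPa.
For a solid circular section σ = 32M/(πd³), so d³ = 32M/(π σ_allow) = 32×3800000/(π×82.70) = 468000 mm³.
d = 77.64 mm.

d = 77.6 mm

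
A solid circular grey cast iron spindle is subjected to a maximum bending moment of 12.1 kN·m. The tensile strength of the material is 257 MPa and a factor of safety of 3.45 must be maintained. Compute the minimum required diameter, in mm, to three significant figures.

σ_allow = 257/3.45 = 74.49 MPa.
For a solid circular section σ = 32M/(πd³), so d³ = 32M/(π σ_allow) = 32×1.2100×10^7/(π×74.49) = 1.655×10^6 mm³.
d = 118.3 mm.

d = 118 mm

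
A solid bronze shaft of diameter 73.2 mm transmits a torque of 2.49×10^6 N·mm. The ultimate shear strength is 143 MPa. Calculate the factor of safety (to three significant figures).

τ = 16T/(πd³) = 16×2490000/(π×73.2³) = 32.33 MPa.
n = τ_limit/τ = 143/32.33 = 4.423.

n = 4.42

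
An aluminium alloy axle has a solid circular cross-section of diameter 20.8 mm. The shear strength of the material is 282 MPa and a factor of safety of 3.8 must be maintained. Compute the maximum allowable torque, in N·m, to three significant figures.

τ_allow = 282/3.8 = 74.21 MPa.
For a solid shaft T_allow = τ_allow·πd³/16; πd³/16 = π×20.8³/16 = 1767 mm³.
T_allow = 74.21×1767 = 131100 N·mm = 131.1 N·m.

T_allow = 131 N·m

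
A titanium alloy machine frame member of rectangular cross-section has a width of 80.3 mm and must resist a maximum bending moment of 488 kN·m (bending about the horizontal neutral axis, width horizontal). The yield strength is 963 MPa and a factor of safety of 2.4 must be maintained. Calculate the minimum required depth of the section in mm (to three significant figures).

h = 301 mm

σ_allow = 963/2.4 = 401.2 MPa.
For a rectangular section σ = 6M/(bh²), so h² = 6M/(b σ_allow) = 6×4.8800×10^8/(80.3×401.2) = 90870 mm².
h = 301.5 mm.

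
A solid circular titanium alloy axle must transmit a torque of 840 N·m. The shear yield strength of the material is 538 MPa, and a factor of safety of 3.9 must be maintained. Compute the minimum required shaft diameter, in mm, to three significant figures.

d = 31.4 mm

Allowable shear stress τ_allow = 538/3.9 = 137.9 MPa.
For a solid shaft τ = 16T/(πd³), so d³ = 16T/(π τ_allow) = 16×840000/(π×137.9) = 31010 mm³.
d = (31010)^(1/3) = 31.42 mm.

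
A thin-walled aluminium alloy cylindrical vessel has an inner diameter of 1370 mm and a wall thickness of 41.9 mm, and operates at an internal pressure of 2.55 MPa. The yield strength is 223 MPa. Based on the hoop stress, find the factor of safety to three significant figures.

σ_h = pD/(2t) = 2.55×1370/(2×41.9) = 41.69 MPa.
n = 223/41.69 = 5.349.

n = 5.35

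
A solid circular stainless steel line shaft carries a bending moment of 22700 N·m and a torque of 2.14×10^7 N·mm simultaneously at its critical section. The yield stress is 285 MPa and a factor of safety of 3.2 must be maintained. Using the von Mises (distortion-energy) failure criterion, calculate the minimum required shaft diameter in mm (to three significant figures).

d = 150 mm

σ_allow = σ_y/n = 285/3.2 = 89.06 MPa.
For a solid shaft σ_b = 32M/(πd³) and τ = 16T/(πd³), so the von Mises stress is σ' = (16/πd³)·√(4M²+3T²).
√(4M²+3T²) = √(4×(2.270×10^7)² + 3×(2.140×10^7)²) = 5.861×10^7 N·mm.
d³ = 16×5.861×10^7/(π×89.06) = 3.352×10^6 mm³.
d = 149.7 mm.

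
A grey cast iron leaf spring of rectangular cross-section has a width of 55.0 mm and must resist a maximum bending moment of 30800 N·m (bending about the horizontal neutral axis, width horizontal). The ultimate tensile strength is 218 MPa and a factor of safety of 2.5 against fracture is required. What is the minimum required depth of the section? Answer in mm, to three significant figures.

h = 196 mm

σ_allow = 218/2.5 = 87.20 MPa.
For a rectangular section σ = 6M/(bh²), so h² = 6M/(b σ_allow) = 6×3.0800×10^7/(55.0×87.20) = 38530 mm².
h = 196.3 mm.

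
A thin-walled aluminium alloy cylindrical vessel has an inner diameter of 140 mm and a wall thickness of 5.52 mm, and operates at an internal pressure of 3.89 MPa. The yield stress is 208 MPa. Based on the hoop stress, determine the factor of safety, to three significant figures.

n = 4.22

σ_h = pD/(2t) = 3.89×140/(2×5.52) = 49.33 MPa.
n = 208/49.33 = 4.217.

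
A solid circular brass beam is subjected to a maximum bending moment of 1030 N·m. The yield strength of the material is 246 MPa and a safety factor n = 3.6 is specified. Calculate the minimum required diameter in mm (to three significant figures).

σ_allow = 246/3.6 = 68.33 MPa.
For a solid circular section σ = 32M/(πd³), so d³ = 32M/(π σ_allow) = 32×1030000/(π×68.33) = 153500 mm³.
d = 53.55 mm.

d = 53.5 mm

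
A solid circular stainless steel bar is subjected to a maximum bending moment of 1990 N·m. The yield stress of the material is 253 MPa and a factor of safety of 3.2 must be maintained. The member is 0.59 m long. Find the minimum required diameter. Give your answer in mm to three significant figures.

d = 63.5 mm

σ_allow = 253/3.2 = 79.06 MPa.
For a solid circular section σ = 32M/(πd³), so d³ = 32M/(π σ_allow) = 32×1990000/(π×79.06) = 256400 mm³.
d = 63.53 mm.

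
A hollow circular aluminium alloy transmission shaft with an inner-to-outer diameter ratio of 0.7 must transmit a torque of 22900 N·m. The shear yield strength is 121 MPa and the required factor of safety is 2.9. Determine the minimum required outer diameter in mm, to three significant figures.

d_o = 154 mm

τ_allow = 121/2.9 = 41.72 MPa.
For a hollow shaft τ = 16T/[πd_o³(1−k⁴)] with k = 0.7, so 1−k⁴ = 0.7599.
d_o³ = 16T/[π τ_allow (1−k⁴)] = 16×2.2900×10^7/(π×41.72×0.7599) = 3.678×10^6 mm³.
d_o = 154.4 mm.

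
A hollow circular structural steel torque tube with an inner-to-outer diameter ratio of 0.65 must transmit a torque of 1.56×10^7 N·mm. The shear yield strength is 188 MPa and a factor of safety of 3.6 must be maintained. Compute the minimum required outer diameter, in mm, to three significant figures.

d_o = 123 mm

τ_allow = 188/3.6 = 52.22 MPa.
For a hollow shaft τ = 16T/[πd_o³(1−k⁴)] with k = 0.65, so 1−k⁴ = 0.8215.
d_o³ = 16T/[π τ_allow (1−k⁴)] = 16×1.5600×10^7/(π×52.22×0.8215) = 1.852×10^6 mm³.
d_o = 122.8 mm.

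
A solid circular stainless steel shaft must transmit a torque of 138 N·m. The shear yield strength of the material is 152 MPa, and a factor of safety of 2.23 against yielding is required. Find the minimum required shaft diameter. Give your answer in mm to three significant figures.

Allowable shear stress τ_allow = 152/2.23 = 68.16 MPa.
For a solid shaft τ = 16T/(πd³), so d³ = 16T/(π τ_allow) = 16×138000/(π×68.16) = 10310 mm³.
d = (10310)^(1/3) = 21.77 mm.

d = 21.8 mm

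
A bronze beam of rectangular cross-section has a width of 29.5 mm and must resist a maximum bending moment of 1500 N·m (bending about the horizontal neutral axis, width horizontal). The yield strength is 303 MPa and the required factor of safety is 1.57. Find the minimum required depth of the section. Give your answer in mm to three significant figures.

h = 39.8 mm

σ_allow = 303/1.57 = 193.0 MPa.
For a rectangular section σ = 6M/(bh²), so h² = 6M/(b σ_allow) = 6×1500000/(29.5×193.0) = 1581 mm².
h = 39.76 mm.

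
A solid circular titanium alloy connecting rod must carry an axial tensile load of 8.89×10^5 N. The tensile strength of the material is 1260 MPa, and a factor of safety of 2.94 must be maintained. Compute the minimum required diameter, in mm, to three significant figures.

d = 51.4 mm

Allowable stress σ_allow = 1260/2.94 = 428.6 MPa.
Required area A = F/σ_allow = 889000/428.6 = 2074 mm².
A = πd²/4 → d = √(4A/π) = 51.39 mm.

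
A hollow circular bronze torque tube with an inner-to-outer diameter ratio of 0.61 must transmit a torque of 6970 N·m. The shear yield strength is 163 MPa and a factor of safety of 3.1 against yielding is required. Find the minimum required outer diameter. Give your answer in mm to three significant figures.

τ_allow = 163/3.1 = 52.58 MPa.
For a hollow shaft τ = 16T/[πd_o³(1−k⁴)] with k = 0.61, so 1−k⁴ = 0.8615.
d_o³ = 16T/[π τ_allow (1−k⁴)] = 16×6970000/(π×52.58×0.8615) = 783600 mm³.
d_o = 92.19 mm.

d_o = 92.2 mm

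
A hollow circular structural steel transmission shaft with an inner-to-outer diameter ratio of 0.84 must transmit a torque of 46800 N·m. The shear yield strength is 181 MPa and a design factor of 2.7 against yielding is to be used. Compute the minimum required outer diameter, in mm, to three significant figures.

τ_allow = 181/2.7 = 67.04 MPa.
For a hollow shaft τ = 16T/[πd_o³(1−k⁴)] with k = 0.84, so 1−k⁴ = 0.5021.
d_o³ = 16T/[π τ_allow (1−k⁴)] = 16×4.6800×10^7/(π×67.04×0.5021) = 7.081×10^6 mm³.
d_o = 192.0 mm.

d_o = 192 mm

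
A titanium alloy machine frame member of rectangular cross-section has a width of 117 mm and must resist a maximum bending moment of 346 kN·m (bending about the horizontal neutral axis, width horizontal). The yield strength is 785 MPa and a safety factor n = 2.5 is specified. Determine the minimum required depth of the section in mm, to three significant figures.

h = 238 mm

σ_allow = 785/2.5 = 314.0 MPa.
For a rectangular section σ = 6M/(bh²), so h² = 6M/(b σ_allow) = 6×3.4600×10^8/(117×314.0) = 56510 mm².
h = 237.7 mm.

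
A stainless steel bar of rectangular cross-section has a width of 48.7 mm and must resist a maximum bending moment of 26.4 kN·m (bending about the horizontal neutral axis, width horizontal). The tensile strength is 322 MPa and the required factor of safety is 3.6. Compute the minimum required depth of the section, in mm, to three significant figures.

σ_allow = 322/3.6 = 89.44 MPa.
For a rectangular section σ = 6M/(bh²), so h² = 6M/(b σ_allow) = 6×2.6400×10^7/(48.7×89.44) = 36360 mm².
h = 190.7 mm.

h = 191 mm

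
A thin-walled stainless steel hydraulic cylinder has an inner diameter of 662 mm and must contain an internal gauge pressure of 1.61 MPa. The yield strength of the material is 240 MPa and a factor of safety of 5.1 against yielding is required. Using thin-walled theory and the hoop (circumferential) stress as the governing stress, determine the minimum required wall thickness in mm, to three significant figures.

t = 11.3 mm

σ_allow = 240/5.1 = 47.06 MPa.
Hoop stress σ_h = pD/(2t), so t = pD/(2σ_allow) = 1.61×662/(2×47.06) = 11.32 mm.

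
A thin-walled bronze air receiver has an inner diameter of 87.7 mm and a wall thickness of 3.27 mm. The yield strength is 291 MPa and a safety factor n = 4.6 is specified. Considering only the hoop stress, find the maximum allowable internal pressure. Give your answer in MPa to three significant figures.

σ_allow = 291/4.6 = 63.26 MPa.
σ_h = pD/(2t) → p_allow = 2σ_allow t/D = 2×63.26×3.27/87.7 = 4.718 MPa.

p_allow = 4.72 MPa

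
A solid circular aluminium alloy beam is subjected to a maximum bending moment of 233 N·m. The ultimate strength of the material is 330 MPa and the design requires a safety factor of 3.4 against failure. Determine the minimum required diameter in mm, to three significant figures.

d = 29.0 mm

σ_allow = 330/3.4 = 97.06 MPa.
For a solid circular section σ = 32M/(πd³), so d³ = 32M/(π σ_allow) = 32×233000/(π×97.06) = 24450 mm³.
d = 29.03 mm.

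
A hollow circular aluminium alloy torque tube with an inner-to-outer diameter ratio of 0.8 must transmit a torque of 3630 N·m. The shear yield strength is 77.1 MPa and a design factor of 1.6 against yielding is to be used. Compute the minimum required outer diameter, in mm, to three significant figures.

d_o = 86.6 mm

τ_allow = 77.1/1.6 = 48.19 MPa.
For a hollow shaft τ = 16T/[πd_o³(1−k⁴)] with k = 0.8, so 1−k⁴ = 0.5904.
d_o³ = 16T/[π τ_allow (1−k⁴)] = 16×3630000/(π×48.19×0.5904) = 649800 mm³.
d_o = 86.62 mm.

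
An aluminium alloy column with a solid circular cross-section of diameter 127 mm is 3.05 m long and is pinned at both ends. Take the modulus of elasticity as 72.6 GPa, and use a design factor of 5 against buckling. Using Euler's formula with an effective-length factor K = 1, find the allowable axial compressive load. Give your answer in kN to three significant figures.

P_allow = 197 kN

I = πd⁴/64 = π×127⁴/64 = 1.277×10^7 mm⁴.
Effective length L_e = KL = 1×3.05 m = 3050 mm.
Euler critical load P_cr = π²EI/L_e² = π²×72600×1.277×10^7/3050² = 983600 N.
P_allow = P_cr/n = 983600/5 = 196700 N.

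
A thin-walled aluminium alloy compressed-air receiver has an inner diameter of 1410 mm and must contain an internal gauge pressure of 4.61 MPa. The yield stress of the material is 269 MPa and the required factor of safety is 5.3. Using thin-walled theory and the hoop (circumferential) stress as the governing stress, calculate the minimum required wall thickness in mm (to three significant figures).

t = 64.0 mm

σ_allow = 269/5.3 = 50.75 MPa.
Hoop stress σ_h = pD/(2t), so t = pD/(2σ_allow) = 4.61×1410/(2×50.75) = 64.03 mm.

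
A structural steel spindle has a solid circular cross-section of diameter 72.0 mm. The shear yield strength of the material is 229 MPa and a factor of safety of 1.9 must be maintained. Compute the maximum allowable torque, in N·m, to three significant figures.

τ_allow = 229/1.9 = 120.5 MPa.
For a solid shaft T_allow = τ_allow·πd³/16; πd³/16 = π×72.0³/16 = 73290 mm³.
T_allow = 120.5×73290 = 8.833×10^6 N·mm = 8833 N·m.

T_allow = 8830 N·m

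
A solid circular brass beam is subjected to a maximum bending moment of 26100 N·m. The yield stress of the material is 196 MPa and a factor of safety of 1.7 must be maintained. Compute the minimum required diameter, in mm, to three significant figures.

σ_allow = 196/1.7 = 115.3 MPa.
For a solid circular section σ = 32M/(πd³), so d³ = 32M/(π σ_allow) = 32×2.6100×10^7/(π×115.3) = 2.306×10^6 mm³.
d = 132.1 mm.

d = 132 mm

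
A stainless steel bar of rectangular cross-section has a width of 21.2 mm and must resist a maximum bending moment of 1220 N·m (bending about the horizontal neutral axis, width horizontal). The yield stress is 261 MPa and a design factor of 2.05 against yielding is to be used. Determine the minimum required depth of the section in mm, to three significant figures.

σ_allow = 261/2.05 = 127.3 MPa.
For a rectangular section σ = 6M/(bh²), so h² = 6M/(b σ_allow) = 6×1220000/(21.2×127.3) = 2712 mm².
h = 52.08 mm.

h = 52.1 mm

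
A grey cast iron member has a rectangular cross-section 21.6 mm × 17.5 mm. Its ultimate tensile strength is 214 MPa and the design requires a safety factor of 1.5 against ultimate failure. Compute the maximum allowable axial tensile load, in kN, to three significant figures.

F_allow = 53.9 kN

σ_allow = 214/1.5 = 142.7 MPa.
A = 21.6×17.5 = 378.0 mm².
F_allow = σ_allow × A = 142.7×378.0 = 53930 N.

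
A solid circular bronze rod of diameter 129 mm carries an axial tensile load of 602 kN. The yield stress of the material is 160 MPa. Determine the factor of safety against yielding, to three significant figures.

A = πd²/4 = 13070 mm².
σ = F/A = 602000/13070 = 46.06 MPa.
n = 160/46.06 = 3.474.

n = 3.47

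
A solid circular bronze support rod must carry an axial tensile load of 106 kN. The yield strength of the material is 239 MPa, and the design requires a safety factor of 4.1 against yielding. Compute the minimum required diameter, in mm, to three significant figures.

d = 48.1 mm

Allowable stress σ_allow = 239/4.1 = 58.29 MPa.
Required area A = F/σ_allow = 106000/58.29 = 1818 mm².
A = πd²/4 → d = √(4A/π) = 48.12 mm.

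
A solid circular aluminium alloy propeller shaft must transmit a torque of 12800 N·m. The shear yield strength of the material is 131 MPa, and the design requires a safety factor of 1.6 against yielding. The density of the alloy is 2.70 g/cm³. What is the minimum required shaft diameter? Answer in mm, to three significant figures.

Allowable shear stress τ_allow = 131/1.6 = 81.88 MPa.
For a solid shaft τ = 16T/(πd³), so d³ = 16T/(π τ_allow) = 16×1.2800×10^7/(π×81.88) = 796200 mm³.
d = (796200)^(1/3) = 92.69 mm.

d = 92.7 mm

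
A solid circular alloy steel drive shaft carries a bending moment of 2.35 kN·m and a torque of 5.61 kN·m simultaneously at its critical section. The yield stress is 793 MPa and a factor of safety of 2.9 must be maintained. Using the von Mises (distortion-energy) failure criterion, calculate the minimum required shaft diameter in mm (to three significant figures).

σ_allow = σ_y/n = 793/2.9 = 273.4 MPa.
For a solid shaft σ_b = 32M/(πd³) and τ = 16T/(πd³), so the von Mises stress is σ' = (16/πd³)·√(4M²+3T²).
√(4M²+3T²) = √(4×(2.350×10^6)² + 3×(5.610×10^6)²) = 1.079×10^7 N·mm.
d³ = 16×1.079×10^7/(π×273.4) = 201000 mm³.
d = 58.58 mm.

d = 58.6 mm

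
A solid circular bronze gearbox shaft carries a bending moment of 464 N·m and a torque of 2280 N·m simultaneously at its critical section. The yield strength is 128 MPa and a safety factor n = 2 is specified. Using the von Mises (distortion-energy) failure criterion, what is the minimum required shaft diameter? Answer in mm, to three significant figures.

d = 68.6 mm

σ_allow = σ_y/n = 128/2 = 64.00 MPa.
For a solid shaft σ_b = 32M/(πd³) and τ = 16T/(πd³), so the von Mises stress is σ' = (16/πd³)·√(4M²+3T²).
√(4M²+3T²) = √(4×(464000)² + 3×(2.280×10^6)²) = 4.057×10^6 N·mm.
d³ = 16×4.057×10^6/(π×64.00) = 322800 mm³.
d = 68.60 mm.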